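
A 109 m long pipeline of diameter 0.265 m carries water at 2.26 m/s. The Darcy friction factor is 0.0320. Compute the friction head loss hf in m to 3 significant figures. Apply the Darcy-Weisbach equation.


Approach: apply the Darcy-Weisbach equation, hf = f*(L/D)*(v^2/(2g)).
hf = 0.0320 * (109/0.265) * (2.26^2 / (2*9.81))
hf = 3.43 m
Therefore the friction head loss hf = 3.43 m.


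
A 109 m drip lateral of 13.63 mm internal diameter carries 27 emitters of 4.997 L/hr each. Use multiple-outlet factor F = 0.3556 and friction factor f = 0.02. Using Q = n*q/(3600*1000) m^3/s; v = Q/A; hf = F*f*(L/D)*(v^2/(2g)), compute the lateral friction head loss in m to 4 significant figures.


Q = 27*4.997/(3600*1000) = 3.74775e-05 m^3/s
A = pi*(13.63e-3/2)^2 = 1.45909e-04 m^2, so v = Q/A = 0.256856 m/s
hf = 0.3556*0.02*(109/0.01363)*(0.256856^2/(2*9.81)) = 0.1912 m
Therefore the lateral friction head loss = 0.1912 m.


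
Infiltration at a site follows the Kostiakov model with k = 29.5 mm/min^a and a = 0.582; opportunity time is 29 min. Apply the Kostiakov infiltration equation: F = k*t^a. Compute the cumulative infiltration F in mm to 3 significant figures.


F = 29.5 * 29^0.582 = 209 mm
Therefore the cumulative infiltration F = 209 mm.


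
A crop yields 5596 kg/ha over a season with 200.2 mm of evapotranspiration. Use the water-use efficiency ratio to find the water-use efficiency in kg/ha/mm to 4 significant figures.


Approach: apply the water-use efficiency ratio, WUE = yield/ET.
WUE = 5596 / 200.2 = 27.95 kg/ha/mm
Therefore the water-use efficiency = 27.95 kg/ha/mm.


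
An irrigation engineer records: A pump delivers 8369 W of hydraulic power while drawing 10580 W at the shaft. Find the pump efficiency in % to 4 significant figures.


Approach: apply the efficiency ratio, eta = (P_out/P_in)*100.
eta = (8369 / 10580) * 100 = 79.10 %
Therefore the pump efficiency = 79.10 %.


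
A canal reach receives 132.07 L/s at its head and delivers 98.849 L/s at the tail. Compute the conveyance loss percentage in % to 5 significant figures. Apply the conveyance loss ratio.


Approach: apply the conveyance loss ratio, loss% = ((Q_head - Q_tail)/Q_head)*100.
loss = ((132.07 - 98.849)/132.07)*100 = 25.154 %
Therefore the conveyance loss percentage = 25.154 %.


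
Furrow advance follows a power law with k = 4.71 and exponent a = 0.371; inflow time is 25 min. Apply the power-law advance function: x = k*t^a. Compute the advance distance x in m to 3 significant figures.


x = 4.71 * 25^0.371 = 15.5 m
Therefore the advance distance x = 15.5 m.


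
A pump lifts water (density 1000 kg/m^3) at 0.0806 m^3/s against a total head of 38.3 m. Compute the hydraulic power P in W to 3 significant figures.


Approach: apply the hydraulic power relation, P = rho*g*Q*H.
P = 1000 * 9.81 * 0.0806 * 38.3 = 30300 W
Therefore the hydraulic power P = 30300 W.


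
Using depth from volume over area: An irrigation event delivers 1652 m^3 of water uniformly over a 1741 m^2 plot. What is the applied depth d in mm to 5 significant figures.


Approach: apply depth from volume over area, d = (V/A)*1000.
d = (1652 / 1741) * 1000 = 948.88 mm
Therefore the applied depth d = 948.88 mm.


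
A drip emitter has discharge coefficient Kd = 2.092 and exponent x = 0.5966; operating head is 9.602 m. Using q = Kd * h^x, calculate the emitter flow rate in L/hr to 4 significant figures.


q = 2.092 * 9.602^0.5966 = 8.066 L/hr
Therefore the emitter flow rate = 8.066 L/hr.


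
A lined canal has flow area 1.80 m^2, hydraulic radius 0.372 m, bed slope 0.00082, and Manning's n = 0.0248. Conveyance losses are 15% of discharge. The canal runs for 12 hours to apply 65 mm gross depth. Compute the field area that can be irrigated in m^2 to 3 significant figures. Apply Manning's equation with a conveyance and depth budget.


Approach: apply Manning's equation with a conveyance and depth budget, Q = (1/n)*A*R^(2/3)*S^(1/2); Q_field = Q*(1-loss); Area = Q_field*t/(d/1000).
Step 1 — canal discharge (Manning's equation):
  Q = (1/0.0248) * 1.80 * 0.372^(2/3) * 0.00082^(1/2) = 1.0750 m^3/s
Step 2 — delivered flow: Q_field = 1.0750*(1 - 15/100) = 0.91378 m^3/s
Step 3 — volume delivered: V = 0.91378 * 12*3600 = 39475 m^3
Step 4 — area served: A = V / (depth/1000) = 39475 / 0.065 = 607000 m^2
Therefore the field area that can be irrigated = 607000 m^2.


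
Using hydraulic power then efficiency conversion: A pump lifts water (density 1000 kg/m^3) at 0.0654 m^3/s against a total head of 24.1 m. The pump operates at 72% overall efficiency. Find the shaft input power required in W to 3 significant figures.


Approach: apply hydraulic power then efficiency conversion, P = rho*g*Q*H; P_in = P/eta.
Step 1 — hydraulic power (P = rho*g*Q*H):
  P = 1000 * 9.81 * 0.0654 * 24.1 = 15462 W
Step 2 — input power: P_in = P/eta = 15462 / 0.72 = 21500 W
Therefore the shaft input power required = 21500 W.


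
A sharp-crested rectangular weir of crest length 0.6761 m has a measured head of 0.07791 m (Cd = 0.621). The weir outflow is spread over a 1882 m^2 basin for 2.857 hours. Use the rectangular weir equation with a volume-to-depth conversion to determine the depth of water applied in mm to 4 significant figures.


Approach: apply the rectangular weir equation with a volume-to-depth conversion, Q = (2/3)*Cd*L*sqrt(2g)*H^1.5; d = Q*t/A * 1000.
Step 1 — weir discharge:
  Q = (2/3)*0.621*0.6761*sqrt(2*9.81)*0.07791^1.5 = 0.0269619 m^3/s
Step 2 — volume: V = 0.0269619 * 2.857*3600 = 277.309 m^3
Step 3 — depth: d = V/A * 1000 = 277.309/1882 * 1000 = 147.3 mm
Therefore the depth of water applied = 147.3 mm.


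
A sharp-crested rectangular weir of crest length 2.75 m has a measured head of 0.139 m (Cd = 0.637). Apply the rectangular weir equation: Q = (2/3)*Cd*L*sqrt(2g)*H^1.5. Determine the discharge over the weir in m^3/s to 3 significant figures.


Q = (2/3)*0.637*2.75*sqrt(2*9.81)*0.139^1.5 = 0.268 m^3/s
Therefore the discharge over the weir = 0.268 m^3/s.


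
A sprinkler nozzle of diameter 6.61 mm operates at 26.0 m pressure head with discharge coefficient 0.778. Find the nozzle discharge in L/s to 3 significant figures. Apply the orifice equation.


Approach: apply the orifice equation, Q = Cd*A*sqrt(2*g*h), A = pi*(d/2)^2.
A = pi*(6.61e-3/2)^2 = 3.4316e-05 m^2
Q = 0.778 * 3.4316e-05 * sqrt(2*9.81*26.0) * 1000 = 0.603 L/s
Therefore the nozzle discharge = 0.603 L/s.


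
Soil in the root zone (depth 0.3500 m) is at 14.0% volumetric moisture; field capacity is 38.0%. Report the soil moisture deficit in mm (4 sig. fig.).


Approach: apply the soil moisture deficit relation, SMD = (FC - theta)/100 * depth * 1000.
SMD = (38.0 - 14.0)/100 * 0.3500 * 1000 = 84.00 mm
Therefore the soil moisture deficit = 84.00 mm.


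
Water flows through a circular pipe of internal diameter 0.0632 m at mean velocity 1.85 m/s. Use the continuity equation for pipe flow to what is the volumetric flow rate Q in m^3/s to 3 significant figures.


Approach: apply the continuity equation for pipe flow, Q = A * v with A = pi*(D/2)^2.
A = pi*(0.0632/2)^2 = 0.0031371 m^2
Q = 0.0031371 * 1.85 = 0.00580 m^3/s
Therefore the volumetric flow rate Q = 0.00580 m^3/s.


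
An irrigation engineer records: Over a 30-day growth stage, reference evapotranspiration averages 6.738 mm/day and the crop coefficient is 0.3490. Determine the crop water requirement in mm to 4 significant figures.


Approach: apply the crop water requirement relation, CWR = ET0 * Kc * days.
CWR = 6.738 * 0.3490 * 30 = 70.55 mm
Therefore the crop water requirement = 70.55 mm.


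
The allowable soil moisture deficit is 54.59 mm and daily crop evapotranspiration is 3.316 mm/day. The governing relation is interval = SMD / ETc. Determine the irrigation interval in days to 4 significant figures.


interval = 54.59 / 3.316 = 16.46 days
Therefore the irrigation interval = 16.46 days.


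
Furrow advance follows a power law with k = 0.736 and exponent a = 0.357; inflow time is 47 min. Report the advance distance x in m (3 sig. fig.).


Approach: apply the power-law advance function, x = k*t^a.
x = 0.736 * 47^0.357 = 2.91 m
Therefore the advance distance x = 2.91 m.


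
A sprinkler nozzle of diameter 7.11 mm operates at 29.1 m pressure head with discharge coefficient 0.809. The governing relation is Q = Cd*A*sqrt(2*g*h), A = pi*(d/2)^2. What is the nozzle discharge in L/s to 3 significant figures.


A = pi*(7.11e-3/2)^2 = 3.9704e-05 m^2
Q = 0.809 * 3.9704e-05 * sqrt(2*9.81*29.1) * 1000 = 0.767 L/s
Therefore the nozzle discharge = 0.767 L/s.


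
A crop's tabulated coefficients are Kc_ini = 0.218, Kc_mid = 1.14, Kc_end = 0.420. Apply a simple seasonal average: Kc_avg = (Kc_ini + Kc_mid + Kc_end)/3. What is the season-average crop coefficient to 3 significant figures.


Kc_avg = (0.218 + 1.14 + 0.420)/3 = 0.593
Therefore the season-average crop coefficient = 0.593.


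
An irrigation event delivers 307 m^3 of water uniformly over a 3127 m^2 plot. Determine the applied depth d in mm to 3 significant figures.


Approach: apply depth from volume over area, d = (V/A)*1000.
d = (307 / 3127) * 1000 = 98.2 mm
Therefore the applied depth d = 98.2 mm.


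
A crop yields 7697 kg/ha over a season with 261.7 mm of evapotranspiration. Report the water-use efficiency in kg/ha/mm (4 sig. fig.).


Approach: apply the water-use efficiency ratio, WUE = yield/ET.
WUE = 7697 / 261.7 = 29.41 kg/ha/mm
Therefore the water-use efficiency = 29.41 kg/ha/mm.


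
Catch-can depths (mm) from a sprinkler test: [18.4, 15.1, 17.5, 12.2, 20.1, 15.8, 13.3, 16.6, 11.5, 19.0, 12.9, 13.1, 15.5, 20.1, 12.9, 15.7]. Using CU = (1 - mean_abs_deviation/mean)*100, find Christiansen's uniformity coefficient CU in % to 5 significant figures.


mean = 15.60625 mm
mean |d_i - mean| = 2.293750 mm
CU = (1 - 2.293750/15.60625)*100 = 85.302 %
Therefore Christiansen's uniformity coefficient CU = 85.302 %.


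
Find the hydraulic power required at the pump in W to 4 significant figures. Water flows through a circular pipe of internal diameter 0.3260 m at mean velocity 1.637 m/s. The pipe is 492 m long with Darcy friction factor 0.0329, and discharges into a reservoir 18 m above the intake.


Approach: apply continuity + Darcy-Weisbach + hydraulic power, Q = A*v; hf = f*(L/D)*(v^2/(2g)); H = static + hf; P = rho*g*Q*H.
Step 1 — flow rate (continuity, Q = A*v):
  A = pi*(0.3260/2)^2 = 0.0834690 m^2
  Q = 0.0834690 * 1.637 = 0.136639 m^3/s
Step 2 — friction head loss (Darcy-Weisbach):
  hf = 0.0329 * (492/0.3260) * (1.637^2 / (2*9.81))
  hf = 6.78175 m
Step 3 — total head: H = 18 + 6.78175 = 24.7817 m
Step 4 — hydraulic power (P = rho*g*Q*H):
  P = 1000 * 9.81 * 0.136639 * 24.7817 = 33220 W
Therefore the hydraulic power required at the pump = 33220 W.


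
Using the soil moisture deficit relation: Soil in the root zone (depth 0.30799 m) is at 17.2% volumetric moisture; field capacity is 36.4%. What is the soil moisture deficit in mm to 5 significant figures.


Approach: apply the soil moisture deficit relation, SMD = (FC - theta)/100 * depth * 1000.
SMD = (36.4 - 17.2)/100 * 0.30799 * 1000 = 59.134 mm
Therefore the soil moisture deficit = 59.134 mm.


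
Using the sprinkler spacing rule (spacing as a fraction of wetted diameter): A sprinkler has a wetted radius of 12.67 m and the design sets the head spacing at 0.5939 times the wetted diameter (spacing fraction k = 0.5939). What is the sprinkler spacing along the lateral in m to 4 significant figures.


Approach: apply the sprinkler spacing rule (spacing as a fraction of wetted diameter), S = k*(2*R).
S = 0.5939 * (2 * 12.67) = 15.05 m
Therefore the sprinkler spacing along the lateral = 15.05 m.


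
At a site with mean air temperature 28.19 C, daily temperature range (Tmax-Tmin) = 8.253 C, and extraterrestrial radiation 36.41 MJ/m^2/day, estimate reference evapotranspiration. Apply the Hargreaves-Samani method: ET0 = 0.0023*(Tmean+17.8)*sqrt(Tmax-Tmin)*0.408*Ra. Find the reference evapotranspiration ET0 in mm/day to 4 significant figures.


ET0 = 0.0023*(28.19+17.8)*sqrt(8.253)*0.408*36.41 = 4.514 mm/day
Therefore the reference evapotranspiration ET0 = 4.514 mm/day.


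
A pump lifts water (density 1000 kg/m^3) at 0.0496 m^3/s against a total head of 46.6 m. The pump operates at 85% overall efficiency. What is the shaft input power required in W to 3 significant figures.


Approach: apply hydraulic power then efficiency conversion, P = rho*g*Q*H; P_in = P/eta.
Step 1 — hydraulic power (P = rho*g*Q*H):
  P = 1000 * 9.81 * 0.0496 * 46.6 = 22674 W
Step 2 — input power: P_in = P/eta = 22674 / 0.85 = 26700 W
Therefore the shaft input power required = 26700 W.


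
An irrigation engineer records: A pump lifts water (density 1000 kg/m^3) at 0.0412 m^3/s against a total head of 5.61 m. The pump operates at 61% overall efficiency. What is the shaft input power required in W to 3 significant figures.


Approach: apply hydraulic power then efficiency conversion, P = rho*g*Q*H; P_in = P/eta.
Step 1 — hydraulic power (P = rho*g*Q*H):
  P = 1000 * 9.81 * 0.0412 * 5.61 = 2267.4 W
Step 2 — input power: P_in = P/eta = 2267.4 / 0.61 = 3720 W
Therefore the shaft input power required = 3720 W.


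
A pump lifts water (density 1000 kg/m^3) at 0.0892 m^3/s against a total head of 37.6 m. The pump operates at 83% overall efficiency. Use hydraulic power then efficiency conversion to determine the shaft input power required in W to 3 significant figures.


Approach: apply hydraulic power then efficiency conversion, P = rho*g*Q*H; P_in = P/eta.
Step 1 — hydraulic power (P = rho*g*Q*H):
  P = 1000 * 9.81 * 0.0892 * 37.6 = 32902 W
Step 2 — input power: P_in = P/eta = 32902 / 0.83 = 39600 W
Therefore the shaft input power required = 39600 W.


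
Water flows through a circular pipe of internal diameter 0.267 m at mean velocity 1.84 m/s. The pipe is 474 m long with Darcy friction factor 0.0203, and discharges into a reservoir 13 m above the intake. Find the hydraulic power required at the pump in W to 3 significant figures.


Approach: apply continuity + Darcy-Weisbach + hydraulic power, Q = A*v; hf = f*(L/D)*(v^2/(2g)); H = static + hf; P = rho*g*Q*H.
Step 1 — flow rate (continuity, Q = A*v):
  A = pi*(0.267/2)^2 = 0.055990 m^2
  Q = 0.055990 * 1.84 = 0.10302 m^3/s
Step 2 — friction head loss (Darcy-Weisbach):
  hf = 0.0203 * (474/0.267) * (1.84^2 / (2*9.81))
  hf = 6.2187 m
Step 3 — total head: H = 13 + 6.2187 = 19.219 m
Step 4 — hydraulic power (P = rho*g*Q*H):
  P = 1000 * 9.81 * 0.10302 * 19.219 = 19400 W
Therefore the hydraulic power required at the pump = 19400 W.


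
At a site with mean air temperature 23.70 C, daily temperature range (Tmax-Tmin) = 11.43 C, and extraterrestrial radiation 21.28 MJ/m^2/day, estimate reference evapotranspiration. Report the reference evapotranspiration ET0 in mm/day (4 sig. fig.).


Approach: apply the Hargreaves-Samani method, ET0 = 0.0023*(Tmean+17.8)*sqrt(Tmax-Tmin)*0.408*Ra.
ET0 = 0.0023*(23.70+17.8)*sqrt(11.43)*0.408*21.28 = 2.802 mm/day
Therefore the reference evapotranspiration ET0 = 2.802 mm/day.


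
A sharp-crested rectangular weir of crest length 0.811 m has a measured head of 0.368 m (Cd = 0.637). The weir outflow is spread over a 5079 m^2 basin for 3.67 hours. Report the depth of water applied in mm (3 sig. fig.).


Approach: apply the rectangular weir equation with a volume-to-depth conversion, Q = (2/3)*Cd*L*sqrt(2g)*H^1.5; d = Q*t/A * 1000.
Step 1 — weir discharge:
  Q = (2/3)*0.637*0.811*sqrt(2*9.81)*0.368^1.5 = 0.34056 m^3/s
Step 2 — volume: V = 0.34056 * 3.67*3600 = 4499.4 m^3
Step 3 — depth: d = V/A * 1000 = 4499.4/5079 * 1000 = 886 mm
Therefore the depth of water applied = 886 mm.


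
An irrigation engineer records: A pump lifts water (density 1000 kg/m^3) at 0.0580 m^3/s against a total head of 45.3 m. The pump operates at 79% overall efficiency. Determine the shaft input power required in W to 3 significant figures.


Approach: apply hydraulic power then efficiency conversion, P = rho*g*Q*H; P_in = P/eta.
Step 1 — hydraulic power (P = rho*g*Q*H):
  P = 1000 * 9.81 * 0.0580 * 45.3 = 25775 W
Step 2 — input power: P_in = P/eta = 25775 / 0.79 = 32600 W
Therefore the shaft input power required = 32600 W.


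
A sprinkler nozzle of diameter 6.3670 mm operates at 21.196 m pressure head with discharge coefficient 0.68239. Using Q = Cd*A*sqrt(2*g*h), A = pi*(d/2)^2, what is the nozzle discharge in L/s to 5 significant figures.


A = pi*(6.3670e-3/2)^2 = 3.183901e-05 m^2
Q = 0.68239 * 3.183901e-05 * sqrt(2*9.81*21.196) * 1000 = 0.44307 L/s
Therefore the nozzle discharge = 0.44307 L/s.


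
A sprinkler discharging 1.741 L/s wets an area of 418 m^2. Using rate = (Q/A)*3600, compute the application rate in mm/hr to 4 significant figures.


rate = (1.741 / 418) * 3600 = 14.99 mm/hr
Therefore the application rate = 14.99 mm/hr.


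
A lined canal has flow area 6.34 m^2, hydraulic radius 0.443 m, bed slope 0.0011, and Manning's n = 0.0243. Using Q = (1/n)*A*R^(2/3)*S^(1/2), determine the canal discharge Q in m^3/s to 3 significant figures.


Q = (1/0.0243) * 6.34 * 0.443^(2/3) * 0.0011^(1/2) = 5.03 m^3/s
Therefore the canal discharge Q = 5.03 m^3/s.


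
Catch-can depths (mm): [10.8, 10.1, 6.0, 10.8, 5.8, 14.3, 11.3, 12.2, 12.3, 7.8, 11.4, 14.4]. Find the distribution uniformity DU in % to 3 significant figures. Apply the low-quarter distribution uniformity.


Approach: apply the low-quarter distribution uniformity, DU = (mean of lowest quarter of readings / overall mean)*100.
sorted lowest 3 of 12: [5.8, 6.0, 7.8] -> mean = 6.5333 mm
overall mean = 10.600 mm
DU = (6.5333/10.600)*100 = 61.6 %
Therefore the distribution uniformity DU = 61.6 %.


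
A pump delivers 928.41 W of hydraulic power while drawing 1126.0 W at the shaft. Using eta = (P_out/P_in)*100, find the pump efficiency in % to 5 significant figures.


eta = (928.41 / 1126.0) * 100 = 82.452 %
Therefore the pump efficiency = 82.452 %.


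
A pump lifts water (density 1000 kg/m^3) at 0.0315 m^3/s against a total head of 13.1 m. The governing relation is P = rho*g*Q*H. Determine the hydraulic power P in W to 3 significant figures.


P = 1000 * 9.81 * 0.0315 * 13.1 = 4050 W
Therefore the hydraulic power P = 4050 W.


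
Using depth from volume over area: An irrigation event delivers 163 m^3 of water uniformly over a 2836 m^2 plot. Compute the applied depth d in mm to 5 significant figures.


Approach: apply depth from volume over area, d = (V/A)*1000.
d = (163 / 2836) * 1000 = 57.475 mm
Therefore the applied depth d = 57.475 mm.


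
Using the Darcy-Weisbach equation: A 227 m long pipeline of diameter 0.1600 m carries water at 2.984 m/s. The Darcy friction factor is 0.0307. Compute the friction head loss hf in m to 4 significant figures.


Approach: apply the Darcy-Weisbach equation, hf = f*(L/D)*(v^2/(2g)).
hf = 0.0307 * (227/0.1600) * (2.984^2 / (2*9.81))
hf = 19.77 m
Therefore the friction head loss hf = 19.77 m.


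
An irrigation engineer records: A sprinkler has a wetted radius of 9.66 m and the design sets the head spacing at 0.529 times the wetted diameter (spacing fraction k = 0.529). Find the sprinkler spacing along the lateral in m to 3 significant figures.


Approach: apply the sprinkler spacing rule (spacing as a fraction of wetted diameter), S = k*(2*R).
S = 0.529 * (2 * 9.66) = 10.2 m
Therefore the sprinkler spacing along the lateral = 10.2 m.


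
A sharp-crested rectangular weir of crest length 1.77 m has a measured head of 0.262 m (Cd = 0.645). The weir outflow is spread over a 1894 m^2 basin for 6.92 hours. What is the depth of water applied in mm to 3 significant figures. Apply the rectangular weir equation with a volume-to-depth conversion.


Approach: apply the rectangular weir equation with a volume-to-depth conversion, Q = (2/3)*Cd*L*sqrt(2g)*H^1.5; d = Q*t/A * 1000.
Step 1 — weir discharge:
  Q = (2/3)*0.645*1.77*sqrt(2*9.81)*0.262^1.5 = 0.45211 m^3/s
Step 2 — volume: V = 0.45211 * 6.92*3600 = 11263 m^3
Step 3 — depth: d = V/A * 1000 = 11263/1894 * 1000 = 5950 mm
Therefore the depth of water applied = 5950 mm.


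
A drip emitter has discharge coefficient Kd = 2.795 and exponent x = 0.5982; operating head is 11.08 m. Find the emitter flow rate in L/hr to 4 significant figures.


Approach: apply the emitter characteristic equation, q = Kd * h^x.
q = 2.795 * 11.08^0.5982 = 11.78 L/hr
Therefore the emitter flow rate = 11.78 L/hr.


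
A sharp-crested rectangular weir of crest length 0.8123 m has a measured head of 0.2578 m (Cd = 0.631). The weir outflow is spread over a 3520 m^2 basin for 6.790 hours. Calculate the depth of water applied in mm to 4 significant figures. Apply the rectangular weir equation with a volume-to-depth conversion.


Approach: apply the rectangular weir equation with a volume-to-depth conversion, Q = (2/3)*Cd*L*sqrt(2g)*H^1.5; d = Q*t/A * 1000.
Step 1 — weir discharge:
  Q = (2/3)*0.631*0.8123*sqrt(2*9.81)*0.2578^1.5 = 0.198120 m^3/s
Step 2 — volume: V = 0.198120 * 6.790*3600 = 4842.85 m^3
Step 3 — depth: d = V/A * 1000 = 4842.85/3520 * 1000 = 1376 mm
Therefore the depth of water applied = 1376 mm.


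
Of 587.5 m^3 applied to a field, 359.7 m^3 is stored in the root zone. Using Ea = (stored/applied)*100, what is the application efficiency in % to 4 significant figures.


Ea = (359.7/587.5)*100 = 61.23 %
Therefore the application efficiency = 61.23 %.


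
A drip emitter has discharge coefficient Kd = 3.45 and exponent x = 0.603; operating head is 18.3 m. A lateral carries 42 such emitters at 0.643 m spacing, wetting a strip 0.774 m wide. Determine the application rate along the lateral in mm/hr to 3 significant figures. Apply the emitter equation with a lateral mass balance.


Approach: apply the emitter equation with a lateral mass balance, q = Kd*h^x; Q = n*q; rate = Q/(n*spacing*width).
Step 1 — single emitter flow (q = Kd*h^x):
  q = 3.45 * 18.3^0.603 = 19.910 L/hr
Step 2 — total lateral flow: Q = 42 * 19.910 = 836.23 L/hr
Step 3 — wetted area: A = 42 * 0.643 * 0.774 = 20.903 m^2
Step 4 — application rate: Q/A = 836.23/20.903 = 40.0 mm/hr
Therefore the application rate along the lateral = 40.0 mm/hr.


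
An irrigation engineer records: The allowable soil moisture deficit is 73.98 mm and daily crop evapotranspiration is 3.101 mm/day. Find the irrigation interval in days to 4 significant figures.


Approach: apply the irrigation interval relation, interval = SMD / ETc.
interval = 73.98 / 3.101 = 23.86 days
Therefore the irrigation interval = 23.86 days.


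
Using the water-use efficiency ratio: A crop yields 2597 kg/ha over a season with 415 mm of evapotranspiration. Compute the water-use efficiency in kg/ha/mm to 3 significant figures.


Approach: apply the water-use efficiency ratio, WUE = yield/ET.
WUE = 2597 / 415 = 6.26 kg/ha/mm
Therefore the water-use efficiency = 6.26 kg/ha/mm.


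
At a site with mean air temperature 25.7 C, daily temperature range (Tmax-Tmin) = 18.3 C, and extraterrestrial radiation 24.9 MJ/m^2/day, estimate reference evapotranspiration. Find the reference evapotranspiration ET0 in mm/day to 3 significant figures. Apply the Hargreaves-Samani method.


Approach: apply the Hargreaves-Samani method, ET0 = 0.0023*(Tmean+17.8)*sqrt(Tmax-Tmin)*0.408*Ra.
ET0 = 0.0023*(25.7+17.8)*sqrt(18.3)*0.408*24.9 = 4.35 mm/day
Therefore the reference evapotranspiration ET0 = 4.35 mm/day.


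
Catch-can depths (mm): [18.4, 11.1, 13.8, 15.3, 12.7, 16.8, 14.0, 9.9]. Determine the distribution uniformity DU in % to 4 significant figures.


Approach: apply the low-quarter distribution uniformity, DU = (mean of lowest quarter of readings / overall mean)*100.
sorted lowest 2 of 8: [9.9, 11.1] -> mean = 10.5000 mm
overall mean = 14.0000 mm
DU = (10.5000/14.0000)*100 = 75.00 %
Therefore the distribution uniformity DU = 75.00 %.


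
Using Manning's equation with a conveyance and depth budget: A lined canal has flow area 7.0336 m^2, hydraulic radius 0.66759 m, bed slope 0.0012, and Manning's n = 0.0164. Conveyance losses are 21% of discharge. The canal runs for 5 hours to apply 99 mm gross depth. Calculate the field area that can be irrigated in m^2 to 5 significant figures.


Approach: apply Manning's equation with a conveyance and depth budget, Q = (1/n)*A*R^(2/3)*S^(1/2); Q_field = Q*(1-loss); Area = Q_field*t/(d/1000).
Step 1 — canal discharge (Manning's equation):
  Q = (1/0.0164) * 7.0336 * 0.66759^(2/3) * 0.0012^(1/2) = 11.34830 m^3/s
Step 2 — delivered flow: Q_field = 11.34830*(1 - 21/100) = 8.965161 m^3/s
Step 3 — volume delivered: V = 8.965161 * 5*3600 = 161372.9 m^3
Step 4 — area served: A = V / (depth/1000) = 161372.9 / 0.099 = 1630000 m^2
Therefore the field area that can be irrigated = 1630000 m^2.


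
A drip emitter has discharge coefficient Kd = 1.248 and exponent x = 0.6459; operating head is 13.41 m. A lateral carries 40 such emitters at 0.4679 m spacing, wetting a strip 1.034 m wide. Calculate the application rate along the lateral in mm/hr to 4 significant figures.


Approach: apply the emitter equation with a lateral mass balance, q = Kd*h^x; Q = n*q; rate = Q/(n*spacing*width).
Step 1 — single emitter flow (q = Kd*h^x):
  q = 1.248 * 13.41^0.6459 = 6.67453 L/hr
Step 2 — total lateral flow: Q = 40 * 6.67453 = 266.981 L/hr
Step 3 — wetted area: A = 40 * 0.4679 * 1.034 = 19.3523 m^2
Step 4 — application rate: Q/A = 266.981/19.3523 = 13.80 mm/hr
Therefore the application rate along the lateral = 13.80 mm/hr.


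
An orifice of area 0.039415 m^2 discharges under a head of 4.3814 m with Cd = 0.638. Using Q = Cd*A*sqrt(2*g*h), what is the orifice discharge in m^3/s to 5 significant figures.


Q = 0.638 * 0.039415 * sqrt(2*9.81*4.3814) = 0.23315 m^3/s
Therefore the orifice discharge = 0.23315 m^3/s.


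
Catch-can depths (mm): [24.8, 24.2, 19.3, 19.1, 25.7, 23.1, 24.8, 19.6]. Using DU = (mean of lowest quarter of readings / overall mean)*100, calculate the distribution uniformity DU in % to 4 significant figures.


sorted lowest 2 of 8: [19.1, 19.3] -> mean = 19.2000 mm
overall mean = 22.5750 mm
DU = (19.2000/22.5750)*100 = 85.05 %
Therefore the distribution uniformity DU = 85.05 %.


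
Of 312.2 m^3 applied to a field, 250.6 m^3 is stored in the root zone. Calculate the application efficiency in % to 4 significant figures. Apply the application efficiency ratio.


Approach: apply the application efficiency ratio, Ea = (stored/applied)*100.
Ea = (250.6/312.2)*100 = 80.27 %
Therefore the application efficiency = 80.27 %.


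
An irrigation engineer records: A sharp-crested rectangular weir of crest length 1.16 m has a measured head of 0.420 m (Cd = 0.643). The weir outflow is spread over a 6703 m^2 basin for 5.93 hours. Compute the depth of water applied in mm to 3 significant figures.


Approach: apply the rectangular weir equation with a volume-to-depth conversion, Q = (2/3)*Cd*L*sqrt(2g)*H^1.5; d = Q*t/A * 1000.
Step 1 — weir discharge:
  Q = (2/3)*0.643*1.16*sqrt(2*9.81)*0.420^1.5 = 0.59952 m^3/s
Step 2 — volume: V = 0.59952 * 5.93*3600 = 12798 m^3
Step 3 — depth: d = V/A * 1000 = 12798/6703 * 1000 = 1910 mm
Therefore the depth of water applied = 1910 mm.


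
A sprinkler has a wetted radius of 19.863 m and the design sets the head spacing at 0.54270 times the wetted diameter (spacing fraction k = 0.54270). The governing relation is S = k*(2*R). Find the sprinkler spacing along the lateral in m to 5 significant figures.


S = 0.54270 * (2 * 19.863) = 21.559 m
Therefore the sprinkler spacing along the lateral = 21.559 m.


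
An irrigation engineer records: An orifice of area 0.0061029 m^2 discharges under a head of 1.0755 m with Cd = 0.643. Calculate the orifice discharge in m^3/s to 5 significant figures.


Approach: apply the orifice equation, Q = Cd*A*sqrt(2*g*h).
Q = 0.643 * 0.0061029 * sqrt(2*9.81*1.0755) = 0.018026 m^3/s
Therefore the orifice discharge = 0.018026 m^3/s.


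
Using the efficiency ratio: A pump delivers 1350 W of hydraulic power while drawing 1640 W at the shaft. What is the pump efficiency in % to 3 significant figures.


Approach: apply the efficiency ratio, eta = (P_out/P_in)*100.
eta = (1350 / 1640) * 100 = 82.3 %
Therefore the pump efficiency = 82.3 %.


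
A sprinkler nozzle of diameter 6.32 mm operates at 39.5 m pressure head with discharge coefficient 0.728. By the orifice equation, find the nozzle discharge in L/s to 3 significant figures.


Approach: apply the orifice equation, Q = Cd*A*sqrt(2*g*h), A = pi*(d/2)^2.
A = pi*(6.32e-3/2)^2 = 3.1371e-05 m^2
Q = 0.728 * 3.1371e-05 * sqrt(2*9.81*39.5) * 1000 = 0.636 L/s
Therefore the nozzle discharge = 0.636 L/s.


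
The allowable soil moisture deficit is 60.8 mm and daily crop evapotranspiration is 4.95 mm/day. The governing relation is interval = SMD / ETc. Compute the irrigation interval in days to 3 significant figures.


interval = 60.8 / 4.95 = 12.3 days
Therefore the irrigation interval = 12.3 days.


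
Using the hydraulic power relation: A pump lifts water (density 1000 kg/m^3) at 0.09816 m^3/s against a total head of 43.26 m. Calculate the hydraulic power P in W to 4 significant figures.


Approach: apply the hydraulic power relation, P = rho*g*Q*H.
P = 1000 * 9.81 * 0.09816 * 43.26 = 41660 W
Therefore the hydraulic power P = 41660 W.


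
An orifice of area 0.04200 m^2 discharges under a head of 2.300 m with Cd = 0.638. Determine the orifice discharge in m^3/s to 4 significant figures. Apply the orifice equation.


Approach: apply the orifice equation, Q = Cd*A*sqrt(2*g*h).
Q = 0.638 * 0.04200 * sqrt(2*9.81*2.300) = 0.1800 m^3/s
Therefore the orifice discharge = 0.1800 m^3/s.


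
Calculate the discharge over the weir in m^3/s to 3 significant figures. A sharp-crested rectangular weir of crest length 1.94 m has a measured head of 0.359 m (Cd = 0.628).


Approach: apply the rectangular weir equation, Q = (2/3)*Cd*L*sqrt(2g)*H^1.5.
Q = (2/3)*0.628*1.94*sqrt(2*9.81)*0.359^1.5 = 0.774 m^3/s
Therefore the discharge over the weir = 0.774 m^3/s.


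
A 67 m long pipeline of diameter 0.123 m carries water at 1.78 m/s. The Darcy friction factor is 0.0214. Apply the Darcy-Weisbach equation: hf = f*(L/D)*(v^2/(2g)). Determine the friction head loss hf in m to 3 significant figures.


hf = 0.0214 * (67/0.123) * (1.78^2 / (2*9.81))
hf = 1.88 m
Therefore the friction head loss hf = 1.88 m.


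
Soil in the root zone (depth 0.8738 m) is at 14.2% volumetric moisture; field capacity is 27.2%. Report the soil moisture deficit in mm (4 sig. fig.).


Approach: apply the soil moisture deficit relation, SMD = (FC - theta)/100 * depth * 1000.
SMD = (27.2 - 14.2)/100 * 0.8738 * 1000 = 113.6 mm
Therefore the soil moisture deficit = 113.6 mm.


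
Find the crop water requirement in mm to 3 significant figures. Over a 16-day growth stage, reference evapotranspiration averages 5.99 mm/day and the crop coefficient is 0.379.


Approach: apply the crop water requirement relation, CWR = ET0 * Kc * days.
CWR = 5.99 * 0.379 * 16 = 36.3 mm
Therefore the crop water requirement = 36.3 mm.


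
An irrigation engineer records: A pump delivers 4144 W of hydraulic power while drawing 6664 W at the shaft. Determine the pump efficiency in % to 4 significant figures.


Approach: apply the efficiency ratio, eta = (P_out/P_in)*100.
eta = (4144 / 6664) * 100 = 62.18 %
Therefore the pump efficiency = 62.18 %.


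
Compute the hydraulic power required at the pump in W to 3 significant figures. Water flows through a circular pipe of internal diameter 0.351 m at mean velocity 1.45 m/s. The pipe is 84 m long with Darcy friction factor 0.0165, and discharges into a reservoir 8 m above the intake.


Approach: apply continuity + Darcy-Weisbach + hydraulic power, Q = A*v; hf = f*(L/D)*(v^2/(2g)); H = static + hf; P = rho*g*Q*H.
Step 1 — flow rate (continuity, Q = A*v):
  A = pi*(0.351/2)^2 = 0.096762 m^2
  Q = 0.096762 * 1.45 = 0.14030 m^3/s
Step 2 — friction head loss (Darcy-Weisbach):
  hf = 0.0165 * (84/0.351) * (1.45^2 / (2*9.81))
  hf = 0.42315 m
Step 3 — total head: H = 8 + 0.42315 = 8.4231 m
Step 4 — hydraulic power (P = rho*g*Q*H):
  P = 1000 * 9.81 * 0.14030 * 8.4231 = 11600 W
Therefore the hydraulic power required at the pump = 11600 W.


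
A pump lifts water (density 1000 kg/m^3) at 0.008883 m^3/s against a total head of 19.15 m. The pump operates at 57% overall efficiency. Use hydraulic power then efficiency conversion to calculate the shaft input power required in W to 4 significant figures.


Approach: apply hydraulic power then efficiency conversion, P = rho*g*Q*H; P_in = P/eta.
Step 1 — hydraulic power (P = rho*g*Q*H):
  P = 1000 * 9.81 * 0.008883 * 19.15 = 1668.77 W
Step 2 — input power: P_in = P/eta = 1668.77 / 0.57 = 2928 W
Therefore the shaft input power required = 2928 W.


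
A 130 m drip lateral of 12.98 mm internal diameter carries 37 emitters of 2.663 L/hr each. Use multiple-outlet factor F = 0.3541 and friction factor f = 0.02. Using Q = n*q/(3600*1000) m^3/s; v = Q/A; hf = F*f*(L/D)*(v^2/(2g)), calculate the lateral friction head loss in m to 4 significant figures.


Q = 37*2.663/(3600*1000) = 2.73697e-05 m^3/s
A = pi*(12.98e-3/2)^2 = 1.32324e-04 m^2, so v = Q/A = 0.206838 m/s
hf = 0.3541*0.02*(130/0.01298)*(0.206838^2/(2*9.81)) = 0.1547 m
Therefore the lateral friction head loss = 0.1547 m.


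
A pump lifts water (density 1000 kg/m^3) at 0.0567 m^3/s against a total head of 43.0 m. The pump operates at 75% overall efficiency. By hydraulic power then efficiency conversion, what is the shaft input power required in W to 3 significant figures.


Approach: apply hydraulic power then efficiency conversion, P = rho*g*Q*H; P_in = P/eta.
Step 1 — hydraulic power (P = rho*g*Q*H):
  P = 1000 * 9.81 * 0.0567 * 43.0 = 23918 W
Step 2 — input power: P_in = P/eta = 23918 / 0.75 = 31900 W
Therefore the shaft input power required = 31900 W.


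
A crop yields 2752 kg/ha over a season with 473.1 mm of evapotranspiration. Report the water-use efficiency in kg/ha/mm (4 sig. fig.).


Approach: apply the water-use efficiency ratio, WUE = yield/ET.
WUE = 2752 / 473.1 = 5.817 kg/ha/mm
Therefore the water-use efficiency = 5.817 kg/ha/mm.


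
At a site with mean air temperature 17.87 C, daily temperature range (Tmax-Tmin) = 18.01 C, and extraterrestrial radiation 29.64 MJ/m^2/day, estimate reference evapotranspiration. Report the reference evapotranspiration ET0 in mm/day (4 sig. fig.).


Approach: apply the Hargreaves-Samani method, ET0 = 0.0023*(Tmean+17.8)*sqrt(Tmax-Tmin)*0.408*Ra.
ET0 = 0.0023*(17.87+17.8)*sqrt(18.01)*0.408*29.64 = 4.210 mm/day
Therefore the reference evapotranspiration ET0 = 4.210 mm/day.


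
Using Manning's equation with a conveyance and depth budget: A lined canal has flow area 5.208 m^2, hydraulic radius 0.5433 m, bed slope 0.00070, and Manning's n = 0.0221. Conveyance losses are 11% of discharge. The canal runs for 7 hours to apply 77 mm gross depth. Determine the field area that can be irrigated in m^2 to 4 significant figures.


Approach: apply Manning's equation with a conveyance and depth budget, Q = (1/n)*A*R^(2/3)*S^(1/2); Q_field = Q*(1-loss); Area = Q_field*t/(d/1000).
Step 1 — canal discharge (Manning's equation):
  Q = (1/0.0221) * 5.208 * 0.5433^(2/3) * 0.00070^(1/2) = 4.15133 m^3/s
Step 2 — delivered flow: Q_field = 4.15133*(1 - 11/100) = 3.69469 m^3/s
Step 3 — volume delivered: V = 3.69469 * 7*3600 = 93106.1 m^3
Step 4 — area served: A = V / (depth/1000) = 93106.1 / 0.077 = 1209000 m^2
Therefore the field area that can be irrigated = 1209000 m^2.


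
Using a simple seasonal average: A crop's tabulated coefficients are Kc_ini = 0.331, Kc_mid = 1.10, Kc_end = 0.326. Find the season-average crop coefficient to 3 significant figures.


Approach: apply a simple seasonal average, Kc_avg = (Kc_ini + Kc_mid + Kc_end)/3.
Kc_avg = (0.331 + 1.10 + 0.326)/3 = 0.586
Therefore the season-average crop coefficient = 0.586.


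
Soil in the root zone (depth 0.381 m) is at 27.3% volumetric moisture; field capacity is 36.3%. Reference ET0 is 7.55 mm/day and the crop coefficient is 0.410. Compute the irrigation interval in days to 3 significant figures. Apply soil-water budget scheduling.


Approach: apply soil-water budget scheduling, SMD = (FC-theta)/100*depth*1000; ETc = ET0*Kc; interval = SMD/ETc.
Step 1 — soil moisture deficit:
  SMD = (36.3 - 27.3)/100 * 0.381 * 1000 = 34.290 mm
Step 2 — daily crop ET (ETc = ET0*Kc):
  ETc = 7.55 * 0.410 = 3.0955 mm/day
Step 3 — irrigation interval (SMD/ETc):
  interval = 34.290 / 3.0955 = 11.1 days
Therefore the irrigation interval = 11.1 days.


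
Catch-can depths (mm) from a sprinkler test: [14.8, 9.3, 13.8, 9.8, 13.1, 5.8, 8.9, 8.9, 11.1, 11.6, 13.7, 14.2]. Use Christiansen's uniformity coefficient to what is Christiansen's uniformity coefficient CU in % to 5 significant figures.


Approach: apply Christiansen's uniformity coefficient, CU = (1 - mean_abs_deviation/mean)*100.
mean = 11.25000 mm
mean |d_i - mean| = 2.283333 mm
CU = (1 - 2.283333/11.25000)*100 = 79.704 %
Therefore Christiansen's uniformity coefficient CU = 79.704 %.


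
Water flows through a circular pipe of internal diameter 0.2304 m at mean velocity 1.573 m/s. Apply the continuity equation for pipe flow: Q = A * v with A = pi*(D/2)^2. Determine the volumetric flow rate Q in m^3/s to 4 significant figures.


A = pi*(0.2304/2)^2 = 0.0416922 m^2
Q = 0.0416922 * 1.573 = 0.06558 m^3/s
Therefore the volumetric flow rate Q = 0.06558 m^3/s.


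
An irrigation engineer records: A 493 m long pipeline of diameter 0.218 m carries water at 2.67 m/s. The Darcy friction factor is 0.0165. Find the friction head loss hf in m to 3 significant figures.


Approach: apply the Darcy-Weisbach equation, hf = f*(L/D)*(v^2/(2g)).
hf = 0.0165 * (493/0.218) * (2.67^2 / (2*9.81))
hf = 13.6 m
Therefore the friction head loss hf = 13.6 m.


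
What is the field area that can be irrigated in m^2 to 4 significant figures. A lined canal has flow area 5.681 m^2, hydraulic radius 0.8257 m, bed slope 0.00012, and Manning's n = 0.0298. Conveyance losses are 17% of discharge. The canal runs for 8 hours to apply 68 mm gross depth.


Approach: apply Manning's equation with a conveyance and depth budget, Q = (1/n)*A*R^(2/3)*S^(1/2); Q_field = Q*(1-loss); Area = Q_field*t/(d/1000).
Step 1 — canal discharge (Manning's equation):
  Q = (1/0.0298) * 5.681 * 0.8257^(2/3) * 0.00012^(1/2) = 1.83801 m^3/s
Step 2 — delivered flow: Q_field = 1.83801*(1 - 17/100) = 1.52555 m^3/s
Step 3 — volume delivered: V = 1.52555 * 8*3600 = 43935.7 m^3
Step 4 — area served: A = V / (depth/1000) = 43935.7 / 0.068 = 646100 m^2
Therefore the field area that can be irrigated = 646100 m^2.


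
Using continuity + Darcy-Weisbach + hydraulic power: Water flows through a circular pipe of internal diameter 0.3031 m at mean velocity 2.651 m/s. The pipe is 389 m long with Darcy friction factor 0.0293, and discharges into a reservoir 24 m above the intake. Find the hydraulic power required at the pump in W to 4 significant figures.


Approach: apply continuity + Darcy-Weisbach + hydraulic power, Q = A*v; hf = f*(L/D)*(v^2/(2g)); H = static + hf; P = rho*g*Q*H.
Step 1 — flow rate (continuity, Q = A*v):
  A = pi*(0.3031/2)^2 = 0.0721542 m^2
  Q = 0.0721542 * 2.651 = 0.191281 m^3/s
Step 2 — friction head loss (Darcy-Weisbach):
  hf = 0.0293 * (389/0.3031) * (2.651^2 / (2*9.81))
  hf = 13.4695 m
Step 3 — total head: H = 24 + 13.4695 = 37.4695 m
Step 4 — hydraulic power (P = rho*g*Q*H):
  P = 1000 * 9.81 * 0.191281 * 37.4695 = 70310 W
Therefore the hydraulic power required at the pump = 70310 W.


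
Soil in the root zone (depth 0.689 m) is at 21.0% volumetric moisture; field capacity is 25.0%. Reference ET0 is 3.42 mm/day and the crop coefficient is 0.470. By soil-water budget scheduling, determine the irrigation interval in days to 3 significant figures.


Approach: apply soil-water budget scheduling, SMD = (FC-theta)/100*depth*1000; ETc = ET0*Kc; interval = SMD/ETc.
Step 1 — soil moisture deficit:
  SMD = (25.0 - 21.0)/100 * 0.689 * 1000 = 27.560 mm
Step 2 — daily crop ET (ETc = ET0*Kc):
  ETc = 3.42 * 0.470 = 1.6074 mm/day
Step 3 — irrigation interval (SMD/ETc):
  interval = 27.560 / 1.6074 = 17.1 days
Therefore the irrigation interval = 17.1 days.
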